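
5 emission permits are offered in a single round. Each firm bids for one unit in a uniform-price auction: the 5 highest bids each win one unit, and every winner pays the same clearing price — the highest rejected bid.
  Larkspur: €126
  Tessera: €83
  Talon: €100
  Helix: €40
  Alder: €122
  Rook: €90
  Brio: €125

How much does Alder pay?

Ordering the bids: 126 (Larkspur), 125 (Brio), 122 (Alder), 100 (Talon), 90 (Rook), 83 (Tessera), 40 (Helix)
Top 5: Larkspur, Brio, Alder, Talon, Rook.
First losing bid is Tessera's €83, which sets the uniform price.
Alder wins → pays €83.

Alder pays €83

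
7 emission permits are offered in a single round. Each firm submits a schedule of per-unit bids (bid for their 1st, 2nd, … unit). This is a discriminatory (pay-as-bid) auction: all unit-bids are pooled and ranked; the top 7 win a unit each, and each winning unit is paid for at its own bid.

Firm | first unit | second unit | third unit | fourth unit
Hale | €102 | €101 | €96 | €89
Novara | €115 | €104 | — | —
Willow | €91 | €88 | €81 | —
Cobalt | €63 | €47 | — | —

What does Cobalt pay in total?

Merging the schedules and taking the best 7: 115 (Novara-1), 104 (Novara-2), 102 (Hale-1), 101 (Hale-2), 96 (Hale-3), 91 (Willow-1), 89 (Hale-4)
Next rejected bid: €88 (not a price — pay-as-bid).
Cobalt wins no units.

Cobalt pays €0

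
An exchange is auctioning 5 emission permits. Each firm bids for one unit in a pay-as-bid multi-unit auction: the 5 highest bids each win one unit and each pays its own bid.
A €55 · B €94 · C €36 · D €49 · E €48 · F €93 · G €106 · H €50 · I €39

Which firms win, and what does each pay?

Sorting: 106 (G), 94 (B), 93 (F), 55 (A), 50 (H), 49 (D), 48 (E), …
Top 5: G, B, F, A, H.
Each winner pays its own bid: G €106, B €94, F €93, A €55, H €50.

G €106, B €94, F €93, A €55, H €50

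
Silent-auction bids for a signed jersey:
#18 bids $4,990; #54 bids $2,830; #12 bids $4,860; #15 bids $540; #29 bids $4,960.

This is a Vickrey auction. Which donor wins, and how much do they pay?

Bids in order: 4,990 (#18) > 4,960 (#29) > 4,860 (#12) > 2,830 (#54) > 540 (#15)
Second-price: #18 pays #29's bid of $4,960.

#18 pays $4,960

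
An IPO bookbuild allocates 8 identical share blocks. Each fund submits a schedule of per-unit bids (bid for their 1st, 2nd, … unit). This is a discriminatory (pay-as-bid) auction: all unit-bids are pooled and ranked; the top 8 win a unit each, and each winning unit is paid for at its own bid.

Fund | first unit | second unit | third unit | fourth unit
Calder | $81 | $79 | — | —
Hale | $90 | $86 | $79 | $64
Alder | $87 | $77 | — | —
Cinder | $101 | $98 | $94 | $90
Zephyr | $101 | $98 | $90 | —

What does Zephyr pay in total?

All unit-bids, highest first — top 8: 101 (Cinder-1), 101 (Zephyr-1), 98 (Cinder-2), 98 (Zephyr-2), 94 (Cinder-3), 90 (Hale-1), 90 (Cinder-4), 90 (Zephyr-3)
Next rejected bid: $87 (not a price — pay-as-bid).
Zephyr's winning unit-bids: 101 + 98 + 90 = $289.

Zephyr pays $289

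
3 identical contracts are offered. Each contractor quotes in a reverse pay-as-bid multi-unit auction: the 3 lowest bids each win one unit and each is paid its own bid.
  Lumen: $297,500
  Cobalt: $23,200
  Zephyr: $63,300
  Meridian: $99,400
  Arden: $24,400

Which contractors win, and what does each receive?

Sorting: 23,200 (Cobalt), 24,400 (Arden), 63,300 (Zephyr), 99,400 (Meridian), 297,500 (Lumen)
Lowest 3: Cobalt, Arden, Zephyr.
Each winner is paid its own bid: Cobalt $23,200, Arden $24,400, Zephyr $63,300.

Cobalt $23,200, Arden $24,400, Zephyr $63,300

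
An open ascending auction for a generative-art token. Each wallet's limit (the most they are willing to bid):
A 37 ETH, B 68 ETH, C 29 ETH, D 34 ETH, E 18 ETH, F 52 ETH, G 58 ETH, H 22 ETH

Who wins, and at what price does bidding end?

B wins at 58 ETH

Limits in order: 68 (B) > 58 (G) > 52 (F) > 37 (A) > 34 (D) > 29 (C) > …
G is the last rival to drop out, at 58 ETH; B remains and wins at that price.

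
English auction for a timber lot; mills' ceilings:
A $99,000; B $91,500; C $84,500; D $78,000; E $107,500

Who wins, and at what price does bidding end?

E wins at $99,000

Limits in order: 107,500 (E) > 99,000 (A) > 91,500 (B) > 84,500 (C) > 78,000 (D)
Bidding ends when A exits at $99,000; E takes it.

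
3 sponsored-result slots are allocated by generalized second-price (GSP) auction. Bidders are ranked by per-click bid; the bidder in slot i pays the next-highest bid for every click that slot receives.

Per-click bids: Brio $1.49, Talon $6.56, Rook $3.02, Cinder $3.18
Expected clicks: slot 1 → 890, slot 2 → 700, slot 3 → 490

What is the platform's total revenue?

Total revenue: $5674.30

Per-click bids in order: $6.56 (Talon) > $3.18 (Cinder) > $3.02 (Rook) > $1.49 (Brio)
Slot 1: Talon pays $3.18 × 890 = $2830.20
Slot 2: Cinder pays $3.02 × 700 = $2114.00
Slot 3: Rook pays $1.49 × 490 = $730.10
Total = $5674.30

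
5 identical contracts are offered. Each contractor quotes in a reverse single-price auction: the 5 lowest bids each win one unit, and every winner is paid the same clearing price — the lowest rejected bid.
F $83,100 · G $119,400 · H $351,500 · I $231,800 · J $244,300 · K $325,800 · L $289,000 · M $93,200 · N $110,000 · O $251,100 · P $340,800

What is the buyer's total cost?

Ordering the bids: 83,100 (F), 93,200 (M), 110,000 (N), 119,400 (G), 231,800 (I), 244,300 (J), 251,100 (O), …
The 5 lowest are F, M, N, G, I.
Lowest unsuccessful bid: $244,300 → clearing price.
Total cost = 5 × $244,300 = $1,221,500.

Total cost: $1,221,500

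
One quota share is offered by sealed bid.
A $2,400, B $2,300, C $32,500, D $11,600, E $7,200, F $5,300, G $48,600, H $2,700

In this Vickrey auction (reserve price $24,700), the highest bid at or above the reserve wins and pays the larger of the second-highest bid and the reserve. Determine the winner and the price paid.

G pays $32,500

Sorting bids: 48,600 (G) > 32,500 (C) > 11,600 (D) > 7,200 (E) > 5,300 (F) > 2,700 (H) > …
Highest eligible bid: G at $48,600.
max(second-highest $32,500, reserve $24,700) = $32,500; the reserve does not bind.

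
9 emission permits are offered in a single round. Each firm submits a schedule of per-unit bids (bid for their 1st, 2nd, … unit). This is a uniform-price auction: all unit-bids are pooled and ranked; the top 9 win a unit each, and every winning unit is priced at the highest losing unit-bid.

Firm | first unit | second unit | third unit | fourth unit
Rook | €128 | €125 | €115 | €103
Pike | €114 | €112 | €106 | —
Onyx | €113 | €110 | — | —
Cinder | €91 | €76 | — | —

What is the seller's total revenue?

Merging the schedules and taking the best 9: 128 (Rook-1), 125 (Rook-2), 115 (Rook-3), 114 (Pike-1), 113 (Onyx-1), 112 (Pike-2), 110 (Onyx-2), 106 (Pike-3), 103 (Rook-4)
First bid not allocated: €91.
Allocation: Onyx 2, Pike 3, Rook 4. Every unit priced at €91.
Revenue = 9 × 91 = €819.

Total revenue: €819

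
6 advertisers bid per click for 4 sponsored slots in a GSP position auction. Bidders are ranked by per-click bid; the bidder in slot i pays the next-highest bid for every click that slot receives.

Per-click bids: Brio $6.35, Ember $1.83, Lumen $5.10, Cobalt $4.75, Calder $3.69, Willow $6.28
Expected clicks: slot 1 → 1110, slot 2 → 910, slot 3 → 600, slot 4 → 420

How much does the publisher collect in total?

Total revenue: $16011.60

Per-click bids in order: $6.35 (Brio) > $6.28 (Willow) > $5.10 (Lumen) > $4.75 (Cobalt) > $3.69 (Calder) > …
Slot 1: Brio pays $6.28 × 1110 = $6970.80
Slot 2: Willow pays $5.10 × 910 = $4641.00
Slot 3: Lumen pays $4.75 × 600 = $2850.00
Slot 4: Cobalt pays $3.69 × 420 = $1549.80
Total = $16011.60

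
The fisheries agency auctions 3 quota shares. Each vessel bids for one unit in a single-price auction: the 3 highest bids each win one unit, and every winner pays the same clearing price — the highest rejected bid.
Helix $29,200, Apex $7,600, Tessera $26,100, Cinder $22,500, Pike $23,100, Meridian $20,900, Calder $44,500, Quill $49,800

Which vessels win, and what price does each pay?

Quill, Calder, Helix; each pays $26,100

Sorting: 49,800 (Quill), 44,500 (Calder), 29,200 (Helix), 26,100 (Tessera), 23,100 (Pike), …
Top 3: Quill, Calder, Helix.
First losing bid is Tessera's $26,100, which sets the uniform price.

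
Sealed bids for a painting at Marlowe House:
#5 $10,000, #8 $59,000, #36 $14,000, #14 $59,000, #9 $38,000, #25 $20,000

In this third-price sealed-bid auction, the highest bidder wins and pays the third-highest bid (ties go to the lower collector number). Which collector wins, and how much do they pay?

Bids ranked: 59,000 (#8) > 59,000 (#14) > 38,000 (#9) > 20,000 (#25) > 14,000 (#36) > 10,000 (#5)
#8 and #14 tie at $59,000; tie-break gives it to #8.
#8 is highest; pays the third-highest bid, $38,000.

#8 pays $38,000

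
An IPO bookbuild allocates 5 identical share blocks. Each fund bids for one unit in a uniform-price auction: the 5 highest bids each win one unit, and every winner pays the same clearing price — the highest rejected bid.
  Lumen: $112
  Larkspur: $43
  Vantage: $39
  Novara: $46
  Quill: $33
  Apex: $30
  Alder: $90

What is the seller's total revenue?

Total revenue: $165

Ordering the bids: 112 (Lumen), 90 (Alder), 46 (Novara), 43 (Larkspur), 39 (Vantage), 33 (Quill), 30 (Apex)
Top 5: Lumen, Alder, Novara, Larkspur, Vantage.
First losing bid is Quill's $33, which sets the uniform price.
Total revenue = 5 × $33 = $165.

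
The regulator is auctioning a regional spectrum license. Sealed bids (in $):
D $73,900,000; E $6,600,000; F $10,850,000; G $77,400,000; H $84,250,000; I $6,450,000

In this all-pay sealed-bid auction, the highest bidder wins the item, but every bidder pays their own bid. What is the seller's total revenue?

Total revenue: $259,450,000

Bids ranked: 84,250,000 (H) > 77,400,000 (G) > 73,900,000 (D) > 10,850,000 (F) > 6,600,000 (E) > 6,450,000 (I)
Every bidder forfeits their bid regardless of winning.
Revenue = 73,900,000 + 6,600,000 + 10,850,000 + 77,400,000 + 84,250,000 + 6,450,000 = $259,450,000.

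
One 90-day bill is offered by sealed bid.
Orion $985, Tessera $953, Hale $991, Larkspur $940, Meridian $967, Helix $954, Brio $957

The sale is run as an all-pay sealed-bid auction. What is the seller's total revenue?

Sorting bids: 991 (Hale) > 985 (Orion) > 967 (Meridian) > 957 (Brio) > 954 (Helix) > 953 (Tessera) > …
Every bidder forfeits their bid regardless of winning.
Revenue = 985 + 953 + 991 + 940 + 967 + 954 + 957 = $6,747.

Total revenue: $6,747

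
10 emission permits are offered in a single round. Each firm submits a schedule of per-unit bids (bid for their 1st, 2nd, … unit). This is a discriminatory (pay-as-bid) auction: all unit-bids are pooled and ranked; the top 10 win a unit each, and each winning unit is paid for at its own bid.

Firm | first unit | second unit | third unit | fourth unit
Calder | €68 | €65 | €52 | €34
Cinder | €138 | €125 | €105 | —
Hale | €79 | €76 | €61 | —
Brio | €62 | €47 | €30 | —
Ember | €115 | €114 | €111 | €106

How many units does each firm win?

Pooled unit-bids ranked (top 10): 138 (Cinder-1), 125 (Cinder-2), 115 (Ember-1), 114 (Ember-2), 111 (Ember-3), 106 (Ember-4), 105 (Cinder-3), 79 (Hale-1), 76 (Hale-2), 68 (Calder-1)
Next rejected bid: €65 (not a price — pay-as-bid).
Allocation: Calder 1, Cinder 3, Ember 4, Hale 2.

Calder 1, Cinder 3, Ember 4, Hale 2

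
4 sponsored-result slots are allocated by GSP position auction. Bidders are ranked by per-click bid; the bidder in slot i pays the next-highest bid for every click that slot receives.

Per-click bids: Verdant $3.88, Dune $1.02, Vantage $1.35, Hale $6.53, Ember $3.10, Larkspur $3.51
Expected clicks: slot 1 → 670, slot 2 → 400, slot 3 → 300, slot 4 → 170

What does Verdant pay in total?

Verdant pays $1404.00

Sorting advertisers: $6.53 (Hale) > $3.88 (Verdant) > $3.51 (Larkspur) > $3.10 (Ember) > $1.35 (Vantage) > …
Verdant holds slot 2 → pays next bid $3.51 × 400 clicks = $1404.00.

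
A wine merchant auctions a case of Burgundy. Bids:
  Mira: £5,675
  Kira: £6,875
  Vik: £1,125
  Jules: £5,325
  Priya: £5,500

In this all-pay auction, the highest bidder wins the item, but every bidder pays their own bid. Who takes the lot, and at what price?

Kira pays £6,875

Bids in order: 6,875 (Kira) > 5,675 (Mira) > 5,500 (Priya) > 5,325 (Jules) > 1,125 (Vik)
Kira is highest and takes the item; every bidder forfeits their bid.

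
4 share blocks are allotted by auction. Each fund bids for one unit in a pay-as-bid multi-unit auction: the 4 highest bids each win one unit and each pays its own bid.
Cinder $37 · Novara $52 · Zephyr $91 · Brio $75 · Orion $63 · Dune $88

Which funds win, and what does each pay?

Bids ranked high→low: 91 (Zephyr), 88 (Dune), 75 (Brio), 63 (Orion), 52 (Novara), 37 (Cinder)
The 4 highest are Zephyr, Dune, Brio, Orion.
Each winner pays its own bid: Zephyr $91, Dune $88, Brio $75, Orion $63.

Zephyr $91, Dune $88, Brio $75, Orion $63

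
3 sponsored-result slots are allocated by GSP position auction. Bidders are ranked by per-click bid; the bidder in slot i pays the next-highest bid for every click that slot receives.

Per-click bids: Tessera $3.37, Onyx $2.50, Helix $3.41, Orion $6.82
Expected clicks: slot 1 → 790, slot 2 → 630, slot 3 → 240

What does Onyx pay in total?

Ranked by bid: $6.82 (Orion) > $3.41 (Helix) > $3.37 (Tessera) > $2.50 (Onyx)
Onyx ranks below slot 3 → no slot, pays nothing.

Onyx pays $0.00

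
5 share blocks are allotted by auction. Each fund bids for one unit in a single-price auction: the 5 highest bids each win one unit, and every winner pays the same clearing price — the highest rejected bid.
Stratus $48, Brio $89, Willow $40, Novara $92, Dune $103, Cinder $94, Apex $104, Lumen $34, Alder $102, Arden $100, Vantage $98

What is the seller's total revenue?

Total revenue: $470

Sorting: 104 (Apex), 103 (Dune), 102 (Alder), 100 (Arden), 98 (Vantage), 94 (Cinder), 92 (Novara), …
Winners (5 units): Apex, Dune, Alder, Arden, Vantage.
First losing bid is Cinder's $94, which sets the uniform price.
Total revenue = 5 × $94 = $470.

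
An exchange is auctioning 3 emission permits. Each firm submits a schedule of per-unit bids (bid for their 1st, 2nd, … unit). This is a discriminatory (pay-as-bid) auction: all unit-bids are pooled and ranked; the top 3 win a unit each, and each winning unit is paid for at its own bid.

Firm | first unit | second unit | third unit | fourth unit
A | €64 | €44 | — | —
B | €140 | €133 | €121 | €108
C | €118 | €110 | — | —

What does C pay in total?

Pooled unit-bids ranked (top 3): 140 (B-1), 133 (B-2), 121 (B-3)
Next rejected bid: €118 (not a price — pay-as-bid).
C wins no units.

C pays €0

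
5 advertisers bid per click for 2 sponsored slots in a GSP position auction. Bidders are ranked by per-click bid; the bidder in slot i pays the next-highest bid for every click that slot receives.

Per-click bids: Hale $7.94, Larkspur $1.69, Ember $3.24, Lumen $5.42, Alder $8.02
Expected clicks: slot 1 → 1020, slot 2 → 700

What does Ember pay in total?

Ember pays $0.00

Per-click bids in order: $8.02 (Alder) > $7.94 (Hale) > $5.42 (Lumen) > …
Ember ranks below slot 2 → no slot, pays nothing.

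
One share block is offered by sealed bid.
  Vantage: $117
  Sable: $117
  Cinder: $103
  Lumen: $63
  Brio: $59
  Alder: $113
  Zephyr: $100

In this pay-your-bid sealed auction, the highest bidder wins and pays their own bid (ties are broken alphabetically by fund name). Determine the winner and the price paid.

Bids ranked: 117 (Sable) > 117 (Vantage) > 113 (Alder) > 103 (Cinder) > 100 (Zephyr) > 63 (Lumen) > …
Sable and Vantage tie at $117; tie-break gives it to Sable.
Sable has the highest bid and pays exactly that: $117.

Sable pays $117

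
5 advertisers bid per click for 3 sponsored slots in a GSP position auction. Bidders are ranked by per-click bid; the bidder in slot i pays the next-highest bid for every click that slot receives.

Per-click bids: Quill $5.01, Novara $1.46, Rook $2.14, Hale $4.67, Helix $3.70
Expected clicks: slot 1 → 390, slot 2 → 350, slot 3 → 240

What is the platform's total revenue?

Per-click bids in order: $5.01 (Quill) > $4.67 (Hale) > $3.70 (Helix) > $2.14 (Rook) > …
Slot 1: Quill pays $4.67 × 390 = $1821.30
Slot 2: Hale pays $3.70 × 350 = $1295.00
Slot 3: Helix pays $2.14 × 240 = $513.60
Total = $3629.90

Total revenue: $3629.90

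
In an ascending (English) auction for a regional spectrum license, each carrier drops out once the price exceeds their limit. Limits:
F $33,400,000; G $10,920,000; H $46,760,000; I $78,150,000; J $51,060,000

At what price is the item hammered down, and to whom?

I wins at $51,060,000

Limits ranked: 78,150,000 (I) > 51,060,000 (J) > 46,760,000 (H) > 33,400,000 (F) > 10,920,000 (G)
Bidding ends when J exits at $51,060,000; I takes it.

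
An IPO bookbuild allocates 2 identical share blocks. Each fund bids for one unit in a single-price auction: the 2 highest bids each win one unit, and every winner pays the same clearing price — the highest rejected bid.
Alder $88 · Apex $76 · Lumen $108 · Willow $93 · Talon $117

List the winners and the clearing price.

Bids ranked high→low: 117 (Talon), 108 (Lumen), 93 (Willow), 88 (Alder), …
The 2 highest are Talon, Lumen.
Clearing price = highest rejected bid = $93.

Talon, Lumen; each pays $93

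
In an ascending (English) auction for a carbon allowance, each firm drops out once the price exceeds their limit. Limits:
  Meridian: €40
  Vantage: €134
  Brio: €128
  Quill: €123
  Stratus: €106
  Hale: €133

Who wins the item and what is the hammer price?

Vantage wins at €133

Limits in order: 134 (Vantage) > 133 (Hale) > 128 (Brio) > 123 (Quill) > 106 (Stratus) > 40 (Meridian)
Bidding ends when Hale exits at €133; Vantage takes it.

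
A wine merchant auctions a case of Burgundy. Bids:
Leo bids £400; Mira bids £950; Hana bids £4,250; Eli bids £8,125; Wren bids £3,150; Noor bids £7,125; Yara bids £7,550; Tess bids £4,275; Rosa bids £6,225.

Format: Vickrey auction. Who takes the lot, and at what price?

Eli pays £7,550

Bids in order: 8,125 (Eli) > 7,550 (Yara) > 7,125 (Noor) > 6,225 (Rosa) > 4,275 (Tess) > 4,250 (Hana) > …
Eli wins with the highest bid; price is set by the runner-up at £7,550.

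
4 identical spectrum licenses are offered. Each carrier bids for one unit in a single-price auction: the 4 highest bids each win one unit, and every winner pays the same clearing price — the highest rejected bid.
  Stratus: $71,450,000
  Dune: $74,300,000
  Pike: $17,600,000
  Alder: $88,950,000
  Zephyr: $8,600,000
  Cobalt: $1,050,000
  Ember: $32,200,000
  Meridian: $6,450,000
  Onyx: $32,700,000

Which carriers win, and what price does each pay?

Alder, Dune, Stratus, Onyx; each pays $32,200,000

Sorting: 88,950,000 (Alder), 74,300,000 (Dune), 71,450,000 (Stratus), 32,700,000 (Onyx), 32,200,000 (Ember), 17,600,000 (Pike), …
Top 4: Alder, Dune, Stratus, Onyx.
Clearing price = highest rejected bid = $32,200,000.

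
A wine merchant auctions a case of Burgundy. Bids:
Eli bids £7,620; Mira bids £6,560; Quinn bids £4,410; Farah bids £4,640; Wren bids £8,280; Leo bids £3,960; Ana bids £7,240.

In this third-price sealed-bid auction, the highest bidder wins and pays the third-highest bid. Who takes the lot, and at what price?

Wren pays £7,240

Bids in order: 8,280 (Wren) > 7,620 (Eli) > 7,240 (Ana) > 6,560 (Mira) > 4,640 (Farah) > 4,410 (Quinn) > …
Wren wins; payment is bid #3 in the ranking = £7,240.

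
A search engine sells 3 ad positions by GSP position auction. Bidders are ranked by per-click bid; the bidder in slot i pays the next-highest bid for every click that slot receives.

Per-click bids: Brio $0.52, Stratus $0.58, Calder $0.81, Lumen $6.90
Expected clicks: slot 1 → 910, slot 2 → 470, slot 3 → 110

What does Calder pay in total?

Calder pays $272.60

Sorting advertisers: $6.90 (Lumen) > $0.81 (Calder) > $0.58 (Stratus) > $0.52 (Brio)
Calder holds slot 2 → pays next bid $0.58 × 470 clicks = $272.60.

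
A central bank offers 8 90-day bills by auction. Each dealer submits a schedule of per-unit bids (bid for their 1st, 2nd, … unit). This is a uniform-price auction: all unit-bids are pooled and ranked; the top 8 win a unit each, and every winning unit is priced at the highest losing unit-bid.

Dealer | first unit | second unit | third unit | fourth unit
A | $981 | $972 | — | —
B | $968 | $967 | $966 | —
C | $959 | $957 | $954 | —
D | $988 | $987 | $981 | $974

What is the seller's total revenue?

All unit-bids, highest first — top 8: 988 (D-1), 987 (D-2), 981 (A-1), 981 (D-3), 974 (D-4), 972 (A-2), 968 (B-1), 967 (B-2)
The (k+1)-th unit-bid is $966.
Allocation: A 2, B 2, D 4. Every unit priced at $966.
Revenue = 8 × 966 = $7,728.

Total revenue: $7,728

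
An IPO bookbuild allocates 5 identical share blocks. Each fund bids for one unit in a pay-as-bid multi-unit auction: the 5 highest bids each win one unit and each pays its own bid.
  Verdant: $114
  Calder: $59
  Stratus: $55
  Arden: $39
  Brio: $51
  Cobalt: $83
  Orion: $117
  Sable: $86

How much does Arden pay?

Ordering the bids: 117 (Orion), 114 (Verdant), 86 (Sable), 83 (Cobalt), 59 (Calder), 55 (Stratus), 51 (Brio), …
Top 5: Orion, Verdant, Sable, Cobalt, Calder.
Arden does not win → $0.

Arden pays $0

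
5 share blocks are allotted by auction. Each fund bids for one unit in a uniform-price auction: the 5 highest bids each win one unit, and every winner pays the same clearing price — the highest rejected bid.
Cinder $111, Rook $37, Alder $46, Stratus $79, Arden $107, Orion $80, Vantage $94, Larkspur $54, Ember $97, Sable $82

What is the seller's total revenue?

Ordering the bids: 111 (Cinder), 107 (Arden), 97 (Ember), 94 (Vantage), 82 (Sable), 80 (Orion), 79 (Stratus), …
Top 5: Cinder, Arden, Ember, Vantage, Sable.
First losing bid is Orion's $80, which sets the uniform price.
Total revenue = 5 × $80 = $400.

Total revenue: $400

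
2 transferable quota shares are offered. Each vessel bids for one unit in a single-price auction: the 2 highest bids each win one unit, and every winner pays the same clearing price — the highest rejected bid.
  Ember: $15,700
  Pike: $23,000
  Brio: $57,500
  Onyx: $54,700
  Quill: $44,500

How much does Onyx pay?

Ordering the bids: 57,500 (Brio), 54,700 (Onyx), 44,500 (Quill), 23,000 (Pike), …
The 2 highest are Brio, Onyx.
Highest unsuccessful bid: $44,500 → clearing price.
Onyx wins → pays $44,500.

Onyx pays $44,500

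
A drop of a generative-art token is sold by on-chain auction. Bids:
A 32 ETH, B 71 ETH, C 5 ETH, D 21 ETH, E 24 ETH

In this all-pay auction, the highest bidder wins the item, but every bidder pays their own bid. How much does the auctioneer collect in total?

Total revenue: 153 ETH

Bids ranked: 71 (B) > 32 (A) > 24 (E) > 21 (D) > 5 (C)
B wins with the top bid; all bids are sunk regardless.
Every bidder forfeits their bid regardless of winning.
Revenue = 32 + 71 + 5 + 21 + 24 = 153 ETH.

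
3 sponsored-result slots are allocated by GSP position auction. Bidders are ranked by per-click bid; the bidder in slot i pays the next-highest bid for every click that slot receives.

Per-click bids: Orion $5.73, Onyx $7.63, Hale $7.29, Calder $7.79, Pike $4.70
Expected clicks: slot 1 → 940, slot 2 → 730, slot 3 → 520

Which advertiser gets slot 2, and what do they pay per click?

Ranked by bid: $7.79 (Calder) > $7.63 (Onyx) > $7.29 (Hale) > $5.73 (Orion) > …
Slot 2 goes to the second-ranked bidder, Onyx, who pays the next bid down: $7.29/click.

Onyx; $7.29 per click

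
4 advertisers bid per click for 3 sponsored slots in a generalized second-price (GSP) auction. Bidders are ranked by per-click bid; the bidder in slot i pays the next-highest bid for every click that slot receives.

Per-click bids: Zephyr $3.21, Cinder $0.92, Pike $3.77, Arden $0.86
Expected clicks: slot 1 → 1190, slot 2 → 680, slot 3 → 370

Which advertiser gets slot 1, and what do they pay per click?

Pike; $3.21 per click

Sorting advertisers: $3.77 (Pike) > $3.21 (Zephyr) > $0.92 (Cinder) > $0.86 (Arden)
Slot 1 goes to the first-ranked bidder, Pike, who pays the next bid down: $3.21/click.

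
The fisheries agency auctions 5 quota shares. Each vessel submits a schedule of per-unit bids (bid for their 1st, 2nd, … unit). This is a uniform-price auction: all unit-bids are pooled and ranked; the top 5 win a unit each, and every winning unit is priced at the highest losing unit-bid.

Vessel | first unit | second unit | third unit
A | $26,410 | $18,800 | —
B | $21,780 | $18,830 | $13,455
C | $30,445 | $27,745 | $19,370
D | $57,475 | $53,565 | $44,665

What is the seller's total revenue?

Total revenue: $132,050

Merging the schedules and taking the best 5: 57,475 (D-1), 53,565 (D-2), 44,665 (D-3), 30,445 (C-1), 27,745 (C-2)
First bid not allocated: $26,410.
Allocation: C 2, D 3. Every unit priced at $26,410.
Revenue = 5 × 26,410 = $132,050.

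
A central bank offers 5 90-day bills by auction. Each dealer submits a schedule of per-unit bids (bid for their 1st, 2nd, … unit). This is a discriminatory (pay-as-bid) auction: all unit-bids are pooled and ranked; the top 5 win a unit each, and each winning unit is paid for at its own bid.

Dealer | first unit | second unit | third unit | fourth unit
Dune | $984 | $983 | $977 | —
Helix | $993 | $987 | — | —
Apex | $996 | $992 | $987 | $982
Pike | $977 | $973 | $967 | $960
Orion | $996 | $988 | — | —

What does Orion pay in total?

Pooled unit-bids ranked (top 5): 996 (Apex-1), 996 (Orion-1), 993 (Helix-1), 992 (Apex-2), 988 (Orion-2)
Next rejected bid: $987 (not a price — pay-as-bid).
Orion's winning unit-bids: 996 + 988 = $1,984.

Orion pays $1,984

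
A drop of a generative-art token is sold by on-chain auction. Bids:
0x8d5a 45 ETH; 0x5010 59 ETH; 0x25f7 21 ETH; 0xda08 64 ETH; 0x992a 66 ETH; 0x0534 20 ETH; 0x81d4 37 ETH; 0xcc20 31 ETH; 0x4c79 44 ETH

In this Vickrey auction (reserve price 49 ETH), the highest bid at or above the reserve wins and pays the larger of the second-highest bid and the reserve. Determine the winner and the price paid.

Vickrey auction (reserve price 49 ETH): the highest bid at or above the reserve wins and pays the larger of the second-highest bid and the reserve.
Sorting bids: 66 (0x992a) > 64 (0xda08) > 59 (0x5010) > 45 (0x8d5a) > 44 (0x4c79) > 37 (0x81d4) > …
Highest eligible bid: 0x992a at 66 ETH.
Second-highest bid 64 ETH exceeds the reserve 49 ETH → payment 64 ETH.

0x992a pays 64 ETH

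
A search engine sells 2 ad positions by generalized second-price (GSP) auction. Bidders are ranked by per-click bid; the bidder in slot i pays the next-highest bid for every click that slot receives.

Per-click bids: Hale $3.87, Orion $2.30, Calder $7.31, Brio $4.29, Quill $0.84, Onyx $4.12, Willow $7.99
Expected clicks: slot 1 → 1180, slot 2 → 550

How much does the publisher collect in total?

Per-click bids in order: $7.99 (Willow) > $7.31 (Calder) > $4.29 (Brio) > …
Slot 1: Willow pays $7.31 × 1180 = $8625.80
Slot 2: Calder pays $4.29 × 550 = $2359.50
Total = $10985.30

Total revenue: $10985.30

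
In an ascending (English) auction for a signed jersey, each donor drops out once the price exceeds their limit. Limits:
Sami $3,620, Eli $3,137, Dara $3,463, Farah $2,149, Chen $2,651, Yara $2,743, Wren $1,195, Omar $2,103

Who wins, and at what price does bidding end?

Rule: the price rises until one bidder remains; the winner pays the price at which the last rival dropped out.
Sorting limits: 3,620 (Sami) > 3,463 (Dara) > 3,137 (Eli) > 2,743 (Yara) > 2,651 (Chen) > 2,149 (Farah) > …
Once the price passes $3,463, only Sami is left; the hammer falls at Dara's limit of $3,463.

Sami wins at $3,463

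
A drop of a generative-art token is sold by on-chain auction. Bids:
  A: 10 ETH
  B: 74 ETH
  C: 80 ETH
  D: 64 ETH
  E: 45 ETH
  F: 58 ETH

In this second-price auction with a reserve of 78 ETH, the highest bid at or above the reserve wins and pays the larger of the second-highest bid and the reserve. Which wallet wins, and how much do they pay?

Rule: the highest bid at or above the reserve wins and pays the larger of the second-highest bid and the reserve.
Bids in order: 80 (C) > 74 (B) > 64 (D) > 58 (F) > 45 (E) > 10 (A)
Highest eligible bid: C at 80 ETH.
Second-highest bid 74 ETH is below the reserve 78 ETH, so the reserve binds → payment 78 ETH.

C pays 78 ETH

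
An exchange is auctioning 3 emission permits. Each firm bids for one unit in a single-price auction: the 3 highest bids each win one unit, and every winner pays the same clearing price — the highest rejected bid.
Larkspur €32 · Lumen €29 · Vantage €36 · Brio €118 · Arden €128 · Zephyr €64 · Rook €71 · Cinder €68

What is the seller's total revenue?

Ordering the bids: 128 (Arden), 118 (Brio), 71 (Rook), 68 (Cinder), 64 (Zephyr), …
The 3 highest are Arden, Brio, Rook.
First losing bid is Cinder's €68, which sets the uniform price.
Total revenue = 3 × €68 = €204.

Total revenue: €204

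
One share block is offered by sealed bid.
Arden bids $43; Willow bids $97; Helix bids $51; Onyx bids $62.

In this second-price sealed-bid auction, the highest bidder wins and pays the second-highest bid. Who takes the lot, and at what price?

Bids in order: 97 (Willow) > 62 (Onyx) > 51 (Helix) > 43 (Arden)
Second-price: Willow pays Onyx's bid of $62.

Willow pays $62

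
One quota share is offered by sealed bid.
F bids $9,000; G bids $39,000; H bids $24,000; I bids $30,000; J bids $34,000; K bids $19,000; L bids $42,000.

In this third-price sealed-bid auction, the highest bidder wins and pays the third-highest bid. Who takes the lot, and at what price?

Third-price sealed-bid auction: the highest bidder wins and pays the third-highest bid.
Bids in order: 42,000 (L) > 39,000 (G) > 34,000 (J) > 30,000 (I) > 24,000 (H) > 19,000 (K) > …
L wins; payment is bid #3 in the ranking = $34,000.

L pays $34,000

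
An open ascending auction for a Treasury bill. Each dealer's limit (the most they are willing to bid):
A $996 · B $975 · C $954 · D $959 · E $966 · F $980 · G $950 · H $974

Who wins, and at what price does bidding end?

Rule: the price rises until one bidder remains; the winner pays the price at which the last rival dropped out.
Limits ranked: 996 (A) > 980 (F) > 975 (B) > 974 (H) > 966 (E) > 959 (D) > …
F is the last rival to drop out, at $980; A remains and wins at that price.

A wins at $980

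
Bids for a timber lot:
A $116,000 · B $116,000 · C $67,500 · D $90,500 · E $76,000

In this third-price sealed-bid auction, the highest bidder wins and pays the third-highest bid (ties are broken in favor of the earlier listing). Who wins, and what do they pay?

A pays $90,500

Third-price sealed-bid auction: the highest bidder wins and pays the third-highest bid.
Bids in order: 116,000 (A) > 116,000 (B) > 90,500 (D) > 76,000 (E) > 67,500 (C)
A and B tie at $116,000; tie-break gives it to A.
A is highest; pays the third-highest bid, $90,500.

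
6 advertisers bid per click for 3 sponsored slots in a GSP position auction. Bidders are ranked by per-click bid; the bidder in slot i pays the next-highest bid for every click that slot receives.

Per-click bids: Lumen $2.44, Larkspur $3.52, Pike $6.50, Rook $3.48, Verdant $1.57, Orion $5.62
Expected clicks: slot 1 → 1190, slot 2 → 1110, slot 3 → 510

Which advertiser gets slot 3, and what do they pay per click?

Larkspur; $3.48 per click

Sorting advertisers: $6.50 (Pike) > $5.62 (Orion) > $3.52 (Larkspur) > $3.48 (Rook) > …
Slot 3 goes to the third-ranked bidder, Larkspur, who pays the next bid down: $3.48/click.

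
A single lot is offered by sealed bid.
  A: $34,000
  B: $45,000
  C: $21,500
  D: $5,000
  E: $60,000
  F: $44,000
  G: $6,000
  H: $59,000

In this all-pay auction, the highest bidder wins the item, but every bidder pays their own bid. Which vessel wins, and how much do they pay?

E pays $60,000

Bids ranked: 60,000 (E) > 59,000 (H) > 45,000 (B) > 44,000 (F) > 34,000 (A) > 21,500 (C) > …
E wins with the top bid; all bids are sunk regardless.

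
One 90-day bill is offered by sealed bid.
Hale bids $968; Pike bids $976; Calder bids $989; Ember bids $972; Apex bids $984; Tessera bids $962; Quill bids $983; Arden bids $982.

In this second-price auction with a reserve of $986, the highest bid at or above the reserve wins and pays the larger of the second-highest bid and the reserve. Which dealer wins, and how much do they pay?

Calder pays $986

Second-price auction with a reserve of $986: the highest bid at or above the reserve wins and pays the larger of the second-highest bid and the reserve.
Bids in order: 989 (Calder) > 984 (Apex) > 983 (Quill) > 982 (Arden) > 976 (Pike) > 972 (Ember) > …
Highest eligible bid: Calder at $989.
max(second-highest $984, reserve $986) = $986.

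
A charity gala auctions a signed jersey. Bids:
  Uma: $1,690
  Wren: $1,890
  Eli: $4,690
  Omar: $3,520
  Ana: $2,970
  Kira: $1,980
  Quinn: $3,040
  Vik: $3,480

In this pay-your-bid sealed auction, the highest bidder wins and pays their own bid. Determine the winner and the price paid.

Rule: the highest bidder wins and pays their own bid.
Bids ranked: 4,690 (Eli) > 3,520 (Omar) > 3,480 (Vik) > 3,040 (Quinn) > 2,970 (Ana) > 1,980 (Kira) > …
Eli has the highest bid and pays exactly that: $4,690.

Eli pays $4,690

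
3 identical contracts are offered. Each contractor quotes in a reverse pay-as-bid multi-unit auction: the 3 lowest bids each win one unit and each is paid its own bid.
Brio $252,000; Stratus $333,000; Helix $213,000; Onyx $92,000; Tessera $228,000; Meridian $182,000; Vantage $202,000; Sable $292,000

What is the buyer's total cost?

Total cost: $476,000

Ordering the bids: 92,000 (Onyx), 182,000 (Meridian), 202,000 (Vantage), 213,000 (Helix), 228,000 (Tessera), …
The 3 lowest are Onyx, Meridian, Vantage.
Total cost = 92,000 + 182,000 + 202,000 = $476,000.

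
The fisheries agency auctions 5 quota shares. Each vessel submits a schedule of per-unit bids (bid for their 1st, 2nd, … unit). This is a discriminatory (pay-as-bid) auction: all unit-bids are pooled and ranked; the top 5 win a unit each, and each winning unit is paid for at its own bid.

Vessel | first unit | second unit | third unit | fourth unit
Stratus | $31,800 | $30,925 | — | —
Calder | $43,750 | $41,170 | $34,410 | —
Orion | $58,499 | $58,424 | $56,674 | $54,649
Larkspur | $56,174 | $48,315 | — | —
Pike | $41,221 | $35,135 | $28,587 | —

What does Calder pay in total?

All unit-bids, highest first — top 5: 58,499 (Orion-1), 58,424 (Orion-2), 56,674 (Orion-3), 56,174 (Larkspur-1), 54,649 (Orion-4)
Next rejected bid: $48,315 (not a price — pay-as-bid).
Calder wins no units.

Calder pays $0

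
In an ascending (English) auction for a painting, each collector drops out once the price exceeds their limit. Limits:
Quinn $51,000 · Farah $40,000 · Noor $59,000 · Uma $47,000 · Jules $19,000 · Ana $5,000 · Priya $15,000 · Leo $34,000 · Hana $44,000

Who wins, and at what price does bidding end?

Noor wins at $51,000

Sorting limits: 59,000 (Noor) > 51,000 (Quinn) > 47,000 (Uma) > 44,000 (Hana) > 40,000 (Farah) > 34,000 (Leo) > …
Bidding ends when Quinn exits at $51,000; Noor takes it.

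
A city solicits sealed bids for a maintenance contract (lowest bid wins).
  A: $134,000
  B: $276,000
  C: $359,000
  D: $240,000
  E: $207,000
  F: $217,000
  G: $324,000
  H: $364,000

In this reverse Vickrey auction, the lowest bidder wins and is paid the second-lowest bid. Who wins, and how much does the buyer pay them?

A is paid $207,000

Sorting bids: 134,000 (A) < 207,000 (E) < 217,000 (F) < 240,000 (D) < 276,000 (B) < 324,000 (G) < …
A wins with the lowest bid; price is set by the runner-up at $207,000.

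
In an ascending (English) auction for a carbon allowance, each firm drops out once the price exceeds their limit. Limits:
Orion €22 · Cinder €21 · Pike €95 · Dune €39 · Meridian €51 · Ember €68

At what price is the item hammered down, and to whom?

Sorting limits: 95 (Pike) > 68 (Ember) > 51 (Meridian) > 39 (Dune) > 22 (Orion) > 21 (Cinder)
Bidding ends when Ember exits at €68; Pike takes it.

Pike wins at €68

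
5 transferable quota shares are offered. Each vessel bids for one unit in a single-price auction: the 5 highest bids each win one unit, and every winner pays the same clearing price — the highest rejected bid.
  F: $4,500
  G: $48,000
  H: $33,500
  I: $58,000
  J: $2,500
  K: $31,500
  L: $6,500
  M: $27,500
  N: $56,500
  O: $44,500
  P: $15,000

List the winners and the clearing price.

I, N, G, O, H; each pays $31,500

Ordering the bids: 58,000 (I), 56,500 (N), 48,000 (G), 44,500 (O), 33,500 (H), 31,500 (K), 27,500 (M), …
The 5 highest are I, N, G, O, H.
Highest unsuccessful bid: $31,500 → clearing price.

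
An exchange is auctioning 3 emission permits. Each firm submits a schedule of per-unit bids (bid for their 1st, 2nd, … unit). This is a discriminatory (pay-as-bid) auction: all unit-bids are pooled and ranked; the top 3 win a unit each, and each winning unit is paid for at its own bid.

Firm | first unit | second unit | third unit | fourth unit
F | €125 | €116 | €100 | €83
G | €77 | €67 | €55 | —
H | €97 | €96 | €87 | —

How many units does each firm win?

F 3

Merging the schedules and taking the best 3: 125 (F-1), 116 (F-2), 100 (F-3)
Next rejected bid: €97 (not a price — pay-as-bid).
Allocation: F 3.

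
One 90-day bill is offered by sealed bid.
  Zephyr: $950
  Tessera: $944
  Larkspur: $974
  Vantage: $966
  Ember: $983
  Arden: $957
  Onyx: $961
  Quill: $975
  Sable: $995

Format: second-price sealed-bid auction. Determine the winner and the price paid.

Bids ranked: 995 (Sable) > 983 (Ember) > 975 (Quill) > 974 (Larkspur) > 966 (Vantage) > 961 (Onyx) > …
Sable is highest; pays the second-highest bid, $983.

Sable pays $983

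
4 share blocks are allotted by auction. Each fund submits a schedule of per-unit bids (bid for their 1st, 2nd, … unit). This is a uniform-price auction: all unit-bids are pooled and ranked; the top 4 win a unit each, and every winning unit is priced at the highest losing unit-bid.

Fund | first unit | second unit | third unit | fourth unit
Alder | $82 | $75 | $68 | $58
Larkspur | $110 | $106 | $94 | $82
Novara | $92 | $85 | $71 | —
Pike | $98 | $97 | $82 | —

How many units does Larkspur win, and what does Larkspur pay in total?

Larkspur: 2 units, pays $188

Pooled unit-bids ranked (top 4): 110 (Larkspur-1), 106 (Larkspur-2), 98 (Pike-1), 97 (Pike-2)
First bid not allocated: $94.
Larkspur wins 2 unit(s) at $94 each.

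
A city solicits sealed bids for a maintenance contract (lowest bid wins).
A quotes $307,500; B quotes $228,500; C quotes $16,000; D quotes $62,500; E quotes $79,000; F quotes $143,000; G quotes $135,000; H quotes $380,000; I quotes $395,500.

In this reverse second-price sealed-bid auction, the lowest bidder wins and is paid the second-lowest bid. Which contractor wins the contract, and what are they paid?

Rule: the lowest bidder wins and is paid the second-lowest bid.
Bids ranked: 16,000 (C) < 62,500 (D) < 79,000 (E) < 135,000 (G) < 143,000 (F) < 228,500 (B) < …
C is lowest; is paid the second-lowest bid, $62,500.

C is paid $62,500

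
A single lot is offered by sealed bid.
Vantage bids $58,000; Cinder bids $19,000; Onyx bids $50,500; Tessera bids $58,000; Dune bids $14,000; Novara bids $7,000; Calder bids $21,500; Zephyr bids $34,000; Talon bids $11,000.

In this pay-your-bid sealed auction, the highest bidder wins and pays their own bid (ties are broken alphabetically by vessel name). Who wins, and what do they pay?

Bids ranked: 58,000 (Tessera) > 58,000 (Vantage) > 50,500 (Onyx) > 34,000 (Zephyr) > 21,500 (Calder) > 19,000 (Cinder) > …
Tessera and Vantage tie at $58,000; tie-break gives it to Tessera.
First-price: Tessera pays what they bid, $58,000.

Tessera pays $58,000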